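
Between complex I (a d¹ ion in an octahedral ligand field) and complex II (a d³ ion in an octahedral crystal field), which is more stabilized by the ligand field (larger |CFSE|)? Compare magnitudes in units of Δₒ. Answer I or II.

II

I: t2g^1 e_g^0, CFSE = -0.4Δₒ.
II: t₂g³ eg⁰, CFSE = -1.2Δₒ.
So II has the larger |CFSE|.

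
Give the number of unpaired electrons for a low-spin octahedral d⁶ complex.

Configuration: t₂g⁶ eg⁰, giving 0 unpaired electrons.

0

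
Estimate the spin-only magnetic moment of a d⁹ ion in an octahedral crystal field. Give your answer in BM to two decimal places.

For octahedral d⁹ the high- and low-spin configurations coincide.
Configuration: t₂g⁶ eg³ → 1 unpaired electron.
μ(spin-only) = √[1(1+2)] = √3 ≈ 1.73 BM.

1.73 BM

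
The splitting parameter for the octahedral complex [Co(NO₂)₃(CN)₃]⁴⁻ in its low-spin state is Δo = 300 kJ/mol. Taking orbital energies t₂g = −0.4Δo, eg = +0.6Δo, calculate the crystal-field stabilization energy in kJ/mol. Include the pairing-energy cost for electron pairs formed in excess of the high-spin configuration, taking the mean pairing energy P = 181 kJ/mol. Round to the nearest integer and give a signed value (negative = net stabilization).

Ligand charges: 3×(-1) from NO₂⁻ and 3×(-1) from CN⁻ sum to -6; with overall charge -4, Co is +2.
Group 9 minus oxidation state +2 gives a d⁷ configuration for Co²⁺.
Configuration: t₂g⁶ eg¹.
Orbital CFSE = 6(-0.4) + 1(0.6) = -1.8Δo = -1.8 × 300 = -540 kJ/mol.
Pairing penalty: 3 pairs vs 2 in the high-spin reference → 1 extra × P = 181 kJ/mol.
Overall CFSE = -540 + 181 = -359 kJ/mol.

-359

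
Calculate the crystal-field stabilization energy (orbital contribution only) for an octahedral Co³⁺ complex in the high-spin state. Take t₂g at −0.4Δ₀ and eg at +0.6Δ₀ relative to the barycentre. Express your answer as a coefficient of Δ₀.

Co is in group 9, so Co³⁺ is d⁶ (9 − 3 = 6).
Configuration: t₂g⁴ eg².
CFSE = 4(-0.4Δ₀) + 2(0.6Δ₀) = -1.6Δ₀ + 1.2Δ₀ = -0.4Δ₀.

-0.4 Δ₀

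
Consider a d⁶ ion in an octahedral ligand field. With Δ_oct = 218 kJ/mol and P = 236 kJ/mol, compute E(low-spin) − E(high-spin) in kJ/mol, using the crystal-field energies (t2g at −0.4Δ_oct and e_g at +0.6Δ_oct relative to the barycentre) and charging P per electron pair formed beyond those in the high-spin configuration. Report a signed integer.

36

High-spin d⁶ fills as t2g^4 e_g^2 with CFSE 4(−0.4) + 2(+0.6) = -0.4Δ_oct = -87 kJ/mol.
Low-spin: t2g^6 e_g^0, orbital CFSE = -2.4Δ_oct = -523 kJ/mol; plus 2 excess pairs × P = +472 kJ/mol; total -51 kJ/mol.
Thus E(LS) − E(HS) = 36 kJ/mol.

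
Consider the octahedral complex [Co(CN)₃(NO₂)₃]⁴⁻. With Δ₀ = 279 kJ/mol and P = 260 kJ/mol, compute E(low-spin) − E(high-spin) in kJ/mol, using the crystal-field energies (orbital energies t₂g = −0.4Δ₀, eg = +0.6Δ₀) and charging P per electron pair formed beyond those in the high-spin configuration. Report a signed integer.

-19

Ligand charges: 3×(-1) from CN⁻ and 3×(-1) from NO₂⁻ sum to -6; with overall charge -4, Co is +2.
Co sits in group 9; removing 2 electrons leaves Co²⁺ with 9 − 2 = 7 d electrons.
High-spin: t₂g⁵ eg², CFSE = -0.8Δ₀ = -223 kJ/mol.
Low-spin: t₂g⁶ eg¹, orbital CFSE = -1.8Δ₀ = -502 kJ/mol; plus 1 excess pair × P = +260 kJ/mol; total -242 kJ/mol.
Thus E(LS) − E(HS) = -19 kJ/mol.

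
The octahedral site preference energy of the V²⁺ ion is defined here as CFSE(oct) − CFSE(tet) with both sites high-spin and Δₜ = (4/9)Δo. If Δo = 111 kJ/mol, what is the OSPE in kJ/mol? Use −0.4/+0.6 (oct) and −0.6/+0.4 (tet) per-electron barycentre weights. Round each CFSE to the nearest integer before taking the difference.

-94

V sits in group 5; removing 2 electrons leaves V²⁺ with 5 − 2 = 3 d electrons.
Octahedral high-spin t₂g³ eg⁰: CFSE = -1.2 × 111 = -133 kJ/mol.
Tetrahedral: e² t₂¹, CFSE = 2(−0.6) + 1(+0.4) = -0.8Δₜ = -0.8 × (4/9) × 111 = -39 kJ/mol.
OSPE = CFSE(oct) − CFSE(tet) = -133 − (-39) = -94 kJ/mol.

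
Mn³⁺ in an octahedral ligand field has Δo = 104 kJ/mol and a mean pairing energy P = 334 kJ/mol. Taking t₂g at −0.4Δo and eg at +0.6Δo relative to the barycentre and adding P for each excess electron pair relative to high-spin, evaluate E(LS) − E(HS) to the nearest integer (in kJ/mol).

Mn sits in group 7; removing 3 electrons leaves Mn³⁺ with 7 − 3 = 4 d electrons.
High-spin: t₂g³ eg¹, CFSE = -0.6Δo = -62 kJ/mol.
Low-spin t₂g⁴ eg⁰ gives -1.6Δo = -166 kJ/mol, but forming 1 extra pair costs 1P = 334 kJ/mol, so E(LS) = -166 + 334 = 168 kJ/mol.
The difference is 168 − (-62) = 230 kJ/mol, so high-spin lies lower.

230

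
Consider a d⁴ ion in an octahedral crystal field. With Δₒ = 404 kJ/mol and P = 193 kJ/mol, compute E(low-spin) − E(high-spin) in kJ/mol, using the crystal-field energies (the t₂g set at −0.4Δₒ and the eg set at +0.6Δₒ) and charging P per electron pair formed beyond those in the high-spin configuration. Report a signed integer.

In the high-spin limit (t₂g³ eg¹) the orbital term is -0.6Δₒ = -242 kJ/mol, with no excess pairing.
Low-spin t₂g⁴ eg⁰ gives -1.6Δₒ = -646 kJ/mol, but forming 1 extra pair costs 1P = 193 kJ/mol, so E(LS) = -646 + 193 = -453 kJ/mol.
Thus E(LS) − E(HS) = -211 kJ/mol.

-211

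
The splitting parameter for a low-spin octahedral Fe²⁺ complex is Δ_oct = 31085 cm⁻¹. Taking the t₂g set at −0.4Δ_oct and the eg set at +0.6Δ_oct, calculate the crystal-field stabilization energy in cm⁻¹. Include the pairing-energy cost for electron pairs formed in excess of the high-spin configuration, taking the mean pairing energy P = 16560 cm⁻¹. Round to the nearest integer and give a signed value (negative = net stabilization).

-41484

Fe is in group 8, so Fe²⁺ is d⁶ (8 − 2 = 6).
Configuration: t₂g⁶ eg⁰.
Orbital CFSE = 6(-0.4) + 0(0.6) = -2.4Δ_oct = -2.4 × 31085 = -74604 cm⁻¹.
Relative to high-spin t₂g⁴ eg² (1 paired), the low-spin configuration has 2 additional pairs, contributing +2 × 16560 = +33120 cm⁻¹.
Overall CFSE = -74604 + 33120 = -41484 cm⁻¹.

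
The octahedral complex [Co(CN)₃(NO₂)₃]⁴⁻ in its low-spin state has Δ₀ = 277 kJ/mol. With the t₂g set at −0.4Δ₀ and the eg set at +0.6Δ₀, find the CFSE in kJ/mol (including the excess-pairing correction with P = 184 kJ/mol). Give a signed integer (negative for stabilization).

-315

Ligand charges: 3×(-1) from CN⁻ and 3×(-1) from NO₂⁻ sum to -6; with overall charge -4, Co is +2.
Co sits in group 9; removing 2 electrons leaves Co²⁺ with 9 − 2 = 7 d electrons.
Electron filling gives t₂g⁶ eg¹.
CFSE(orbital) = 6×(-0.4Δ₀) + 1×(0.6Δ₀) = -1.8Δ₀; with Δ₀ = 277 kJ/mol that is -499 kJ/mol.
Relative to high-spin t₂g⁵ eg² (2 paired), the low-spin configuration has 1 additional pair, contributing +1 × 184 = +184 kJ/mol.
Overall CFSE = -499 + 184 = -315 kJ/mol.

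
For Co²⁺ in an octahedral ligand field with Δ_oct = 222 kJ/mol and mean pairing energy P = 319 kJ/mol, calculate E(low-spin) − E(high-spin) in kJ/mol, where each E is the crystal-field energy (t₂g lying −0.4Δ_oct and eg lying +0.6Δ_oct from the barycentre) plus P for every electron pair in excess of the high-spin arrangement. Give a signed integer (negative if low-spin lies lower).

97

Co²⁺: group 9, so d-count = 9 − 2 = 7.
In the high-spin limit (t₂g⁵ eg²) the orbital term is -0.8Δ_oct = -178 kJ/mol, with no excess pairing.
Low-spin t₂g⁶ eg¹ gives -1.8Δ_oct = -400 kJ/mol, but forming 1 extra pair costs 1P = 319 kJ/mol, so E(LS) = -400 + 319 = -81 kJ/mol.
Thus E(LS) − E(HS) = 97 kJ/mol.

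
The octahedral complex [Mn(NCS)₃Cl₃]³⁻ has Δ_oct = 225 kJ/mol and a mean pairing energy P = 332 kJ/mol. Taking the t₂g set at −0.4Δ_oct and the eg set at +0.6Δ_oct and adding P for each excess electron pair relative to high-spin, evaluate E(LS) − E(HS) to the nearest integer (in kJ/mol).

Ligand charges: 3×(-1) from NCS⁻ and 3×(-1) from Cl⁻ sum to -6; with overall charge -3, Mn is +3.
Mn³⁺: group 7, so d-count = 7 − 3 = 4.
High-spin: t₂g³ eg¹, CFSE = -0.6Δ_oct = -135 kJ/mol.
For low-spin the configuration is t₂g⁴ eg⁰: orbital energy -1.6 × 225 = -360 kJ/mol, and 1 additional pair relative to high-spin adds 332 kJ/mol, giving -28 kJ/mol.
E(LS) − E(HS) = -28 − (-135) = 107 kJ/mol.

107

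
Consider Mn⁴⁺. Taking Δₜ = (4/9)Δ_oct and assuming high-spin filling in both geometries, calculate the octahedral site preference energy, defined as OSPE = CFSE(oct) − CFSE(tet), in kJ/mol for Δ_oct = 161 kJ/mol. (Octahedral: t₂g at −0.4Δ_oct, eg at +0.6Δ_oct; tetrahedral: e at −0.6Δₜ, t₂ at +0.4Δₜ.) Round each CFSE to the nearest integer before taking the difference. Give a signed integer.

Mn sits in group 7; removing 4 electrons leaves Mn⁴⁺ with 7 − 4 = 3 d electrons.
Octahedral (high-spin): t₂g³ eg⁰, CFSE = 3(−0.4) + 0(+0.6) = -1.2Δ_oct = -1.2 × 161 = -193 kJ/mol.
Tetrahedral e² t₂¹ gives -0.8Δₜ = -0.8 × (4/9) × 161 = -57 kJ/mol.
Subtracting, OSPE = -193 − (-57) = -136 kJ/mol.

-136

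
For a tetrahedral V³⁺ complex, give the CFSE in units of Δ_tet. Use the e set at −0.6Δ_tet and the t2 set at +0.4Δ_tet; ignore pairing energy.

V is in group 5, so V³⁺ is d² (5 − 3 = 2).
Tetrahedral fields are weak (Δₜ ≈ 4/9 Δₒ), so electrons fill high-spin.
Configuration: e^2 t2^0.
CFSE = 2(-0.6Δ_tet) + 0(0.4Δ_tet) = -1.2Δ_tet + 0.0Δ_tet = -1.2Δ_tet.

-1.2 Δ_tet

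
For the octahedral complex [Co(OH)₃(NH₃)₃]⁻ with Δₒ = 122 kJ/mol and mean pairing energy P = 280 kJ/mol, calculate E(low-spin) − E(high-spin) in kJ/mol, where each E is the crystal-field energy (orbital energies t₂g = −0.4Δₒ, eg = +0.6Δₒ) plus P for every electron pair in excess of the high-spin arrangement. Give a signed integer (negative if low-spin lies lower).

Ligand charges: 3×(-1) from OH⁻ and 3×(+0) from NH₃ sum to -3; with overall charge -1, Co is +2.
Co is in group 9, so Co²⁺ is d⁷ (9 − 2 = 7).
High-spin: t₂g⁵ eg², CFSE = -0.8Δₒ = -98 kJ/mol.
For low-spin the configuration is t₂g⁶ eg¹: orbital energy -1.8 × 122 = -220 kJ/mol, and 1 additional pair relative to high-spin adds 280 kJ/mol, giving 60 kJ/mol.
Thus E(LS) − E(HS) = 158 kJ/mol.

158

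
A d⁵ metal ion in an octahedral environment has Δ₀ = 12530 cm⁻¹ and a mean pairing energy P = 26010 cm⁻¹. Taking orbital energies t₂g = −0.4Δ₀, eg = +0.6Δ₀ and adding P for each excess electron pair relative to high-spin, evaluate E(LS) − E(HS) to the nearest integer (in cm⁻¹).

26960

High-spin d⁵ fills as t₂g³ eg² with CFSE 3(−0.4) + 2(+0.6) = 0.0Δ₀ = 0 cm⁻¹.
For low-spin the configuration is t₂g⁵ eg⁰: orbital energy -2.0 × 12530 = -25060 cm⁻¹, and 2 additional pairs relative to high-spin add 52020 cm⁻¹, giving 26960 cm⁻¹.
E(LS) − E(HS) = 26960 − (0) = 26960 cm⁻¹.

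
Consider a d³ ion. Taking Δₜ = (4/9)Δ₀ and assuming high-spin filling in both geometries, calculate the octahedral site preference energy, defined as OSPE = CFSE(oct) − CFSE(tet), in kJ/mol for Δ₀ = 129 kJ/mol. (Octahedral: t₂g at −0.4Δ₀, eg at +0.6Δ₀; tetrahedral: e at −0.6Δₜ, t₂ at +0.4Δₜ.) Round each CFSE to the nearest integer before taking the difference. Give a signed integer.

Octahedral (high-spin): t₂g³ eg⁰, CFSE = 3(−0.4) + 0(+0.6) = -1.2Δ₀ = -1.2 × 129 = -155 kJ/mol.
In a tetrahedral site the filling is e² t₂¹: CFSE(tet) = -0.8Δₜ = -0.8 × (4/9)(129) = -46 kJ/mol.
OSPE = CFSE(oct) − CFSE(tet) = -155 − (-46) = -109 kJ/mol.

-109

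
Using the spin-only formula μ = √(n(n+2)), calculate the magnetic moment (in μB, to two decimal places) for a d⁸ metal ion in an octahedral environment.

2.83 μB

For octahedral d⁸ the high- and low-spin configurations coincide.
Configuration: t2g^6 e_g^2 → 2 unpaired electrons.
μ(spin-only) = √[2(2+2)] = √8 ≈ 2.83 μB.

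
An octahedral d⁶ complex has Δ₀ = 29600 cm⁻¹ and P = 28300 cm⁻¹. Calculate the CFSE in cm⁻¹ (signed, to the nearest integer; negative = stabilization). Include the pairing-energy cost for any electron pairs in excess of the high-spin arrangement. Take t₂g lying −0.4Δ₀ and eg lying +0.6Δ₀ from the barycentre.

-14440

With Δ₀ > P the complex is low-spin.
That gives t₂g⁶ eg⁰.
Orbital CFSE = -2.4Δ₀ = -2.4 × 29600 = -71040 cm⁻¹.
Excess pairs vs high-spin: 3 − 1 = 2; pairing cost = +56600 cm⁻¹.
Net CFSE = -71040 + 56600 = -14440 cm⁻¹.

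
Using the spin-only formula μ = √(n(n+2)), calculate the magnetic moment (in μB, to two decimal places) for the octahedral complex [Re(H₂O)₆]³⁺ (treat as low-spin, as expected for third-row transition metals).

H₂O is neutral, so the +3 overall charge sits on Re: oxidation state +3.
Re is in group 7, so Re³⁺ is d⁴ (7 − 3 = 4).
Configuration: t₂g⁴ eg⁰ → 2 unpaired electrons.
μ(spin-only) = √[2(2+2)] = √8 ≈ 2.83 μB.

2.83 μB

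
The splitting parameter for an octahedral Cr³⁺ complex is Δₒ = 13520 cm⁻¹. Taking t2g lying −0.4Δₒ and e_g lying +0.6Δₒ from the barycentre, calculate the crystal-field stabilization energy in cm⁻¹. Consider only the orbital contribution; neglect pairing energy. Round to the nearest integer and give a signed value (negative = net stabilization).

Cr³⁺: group 6, so d-count = 6 − 3 = 3.
For octahedral d³ the high- and low-spin configurations coincide.
The d³ electrons fill as t2g^3 e_g^0.
Orbital CFSE = 3(-0.4) + 0(0.6) = -1.2Δₒ = -1.2 × 13520 = -16224 cm⁻¹.

-16224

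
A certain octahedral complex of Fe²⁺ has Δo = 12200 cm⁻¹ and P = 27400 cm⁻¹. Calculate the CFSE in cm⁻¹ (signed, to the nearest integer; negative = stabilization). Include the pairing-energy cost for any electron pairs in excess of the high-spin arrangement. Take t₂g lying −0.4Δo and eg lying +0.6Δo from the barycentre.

-4880

Group 8 minus oxidation state +2 gives a d⁶ configuration for Fe²⁺.
Δo < P, so pairing is avoided: the ground state is high-spin.
Configuration: t₂g⁴ eg².
Orbital CFSE = -0.4Δo = -0.4 × 12200 = -4880 cm⁻¹.
High-spin has no excess pairs, so no pairing correction applies.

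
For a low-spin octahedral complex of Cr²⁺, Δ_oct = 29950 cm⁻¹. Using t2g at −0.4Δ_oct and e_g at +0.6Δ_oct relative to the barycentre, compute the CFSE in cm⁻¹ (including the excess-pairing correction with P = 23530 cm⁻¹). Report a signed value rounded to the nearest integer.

-24390

Cr²⁺: group 6, so d-count = 6 − 2 = 4.
Configuration: t2g^4 e_g^0.
The orbital stabilization is -1.6Δ_oct = -1.6 × 29950 = -47920 cm⁻¹.
High-spin d⁴ would be t2g^3 e_g^1 with 0 pairs; low-spin has 1, so 1 excess pair costs +1P = +23530 cm⁻¹.
Combining: -47920 + 23530 = -24390 cm⁻¹.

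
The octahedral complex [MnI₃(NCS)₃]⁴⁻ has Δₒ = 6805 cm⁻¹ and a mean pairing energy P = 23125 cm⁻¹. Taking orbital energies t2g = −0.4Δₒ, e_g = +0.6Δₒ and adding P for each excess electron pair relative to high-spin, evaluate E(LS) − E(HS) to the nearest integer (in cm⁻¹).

Ligand charges: 3×(-1) from I⁻ and 3×(-1) from NCS⁻ sum to -6; with overall charge -4, Mn is +2.
Mn sits in group 7; removing 2 electrons leaves Mn²⁺ with 7 − 2 = 5 d electrons.
In the high-spin limit (t2g^3 e_g^2) the orbital term is 0.0Δₒ = 0 cm⁻¹, with no excess pairing.
Low-spin: t2g^5 e_g^0, orbital CFSE = -2.0Δₒ = -13610 cm⁻¹; plus 2 excess pairs × P = +46250 cm⁻¹; total 32640 cm⁻¹.
E(LS) − E(HS) = 32640 − (0) = 32640 cm⁻¹.

32640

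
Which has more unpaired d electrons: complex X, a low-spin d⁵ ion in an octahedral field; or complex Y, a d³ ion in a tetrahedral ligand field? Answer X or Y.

X: t2g^5 e_g^0 → 1 unpaired.
Y: With tetrahedral geometry the complex is necessarily high-spin; e² t₂¹ → 3 unpaired.
So Y has more unpaired electrons.

Y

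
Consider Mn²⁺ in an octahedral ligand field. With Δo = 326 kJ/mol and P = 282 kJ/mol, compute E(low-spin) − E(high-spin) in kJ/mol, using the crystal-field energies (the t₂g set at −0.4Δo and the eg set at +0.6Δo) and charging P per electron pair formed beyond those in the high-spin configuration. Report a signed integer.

-88

Group 7 minus oxidation state +2 gives a d⁵ configuration for Mn²⁺.
In the high-spin limit (t₂g³ eg²) the orbital term is 0.0Δo = 0 kJ/mol, with no excess pairing.
Low-spin: t₂g⁵ eg⁰, orbital CFSE = -2.0Δo = -652 kJ/mol; plus 2 excess pairs × P = +564 kJ/mol; total -88 kJ/mol.
The difference is -88 − (0) = -88 kJ/mol, so low-spin lies lower.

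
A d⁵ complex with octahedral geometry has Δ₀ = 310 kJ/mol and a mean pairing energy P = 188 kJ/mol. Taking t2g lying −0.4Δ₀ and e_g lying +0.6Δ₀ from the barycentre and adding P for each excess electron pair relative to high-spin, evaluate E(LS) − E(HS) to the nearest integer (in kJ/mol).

-244

High-spin: t2g^3 e_g^2, CFSE = 0.0Δ₀ = 0 kJ/mol.
For low-spin the configuration is t2g^5 e_g^0: orbital energy -2.0 × 310 = -620 kJ/mol, and 2 additional pairs relative to high-spin add 376 kJ/mol, giving -244 kJ/mol.
E(LS) − E(HS) = -244 − (0) = -244 kJ/mol.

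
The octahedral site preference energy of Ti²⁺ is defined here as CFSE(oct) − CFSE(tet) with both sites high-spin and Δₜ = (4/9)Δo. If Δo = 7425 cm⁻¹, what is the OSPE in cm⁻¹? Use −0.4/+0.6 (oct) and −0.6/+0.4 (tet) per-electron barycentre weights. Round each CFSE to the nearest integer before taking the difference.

Ti²⁺: group 4, so d-count = 4 − 2 = 2.
In an octahedral site d² (HS) is t₂g² eg⁰, giving CFSE(oct) = -0.8Δo = -5940 cm⁻¹.
Tetrahedral e² t₂⁰ gives -1.2Δₜ = -1.2 × (4/9) × 7425 = -3960 cm⁻¹.
Subtracting, OSPE = -5940 − (-3960) = -1980 cm⁻¹.

-1980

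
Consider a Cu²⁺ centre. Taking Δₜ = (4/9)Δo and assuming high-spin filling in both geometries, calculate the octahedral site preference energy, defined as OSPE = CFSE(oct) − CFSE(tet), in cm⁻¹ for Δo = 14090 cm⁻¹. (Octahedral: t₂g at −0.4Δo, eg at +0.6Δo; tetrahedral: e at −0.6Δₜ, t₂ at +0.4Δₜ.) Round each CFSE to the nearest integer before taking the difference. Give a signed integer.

Cu sits in group 11; removing 2 electrons leaves Cu²⁺ with 11 − 2 = 9 d electrons.
Octahedral (high-spin): t₂g⁶ eg³, CFSE = 6(−0.4) + 3(+0.6) = -0.6Δo = -0.6 × 14090 = -8454 cm⁻¹.
Tetrahedral e⁴ t₂⁵ gives -0.4Δₜ = -0.4 × (4/9) × 14090 = -2505 cm⁻¹.
Subtracting, OSPE = -8454 − (-2505) = -5949 cm⁻¹.

-5949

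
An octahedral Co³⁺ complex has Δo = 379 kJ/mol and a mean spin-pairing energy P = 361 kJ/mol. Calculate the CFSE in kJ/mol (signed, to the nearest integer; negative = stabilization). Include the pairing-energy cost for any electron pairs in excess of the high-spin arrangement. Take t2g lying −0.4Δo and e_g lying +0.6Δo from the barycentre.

Co sits in group 9; removing 3 electrons leaves Co³⁺ with 9 − 3 = 6 d electrons.
With Δo > P the complex is low-spin.
Filling d⁶ accordingly: t2g^6 e_g^0.
Orbital CFSE = -2.4Δo = -2.4 × 379 = -910 kJ/mol.
Excess pairs vs high-spin: 3 − 1 = 2; pairing cost = +722 kJ/mol.
Net CFSE = -910 + 722 = -188 kJ/mol.

-188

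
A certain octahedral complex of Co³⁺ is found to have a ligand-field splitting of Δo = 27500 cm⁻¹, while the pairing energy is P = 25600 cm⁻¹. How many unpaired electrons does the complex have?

Co sits in group 9; removing 3 electrons leaves Co³⁺ with 9 − 3 = 6 d electrons.
Here Δo > P (27500 > 25600), so the low-spin state is favoured.
That gives t2g^6 e_g^0.
Unpaired electrons: 0.

0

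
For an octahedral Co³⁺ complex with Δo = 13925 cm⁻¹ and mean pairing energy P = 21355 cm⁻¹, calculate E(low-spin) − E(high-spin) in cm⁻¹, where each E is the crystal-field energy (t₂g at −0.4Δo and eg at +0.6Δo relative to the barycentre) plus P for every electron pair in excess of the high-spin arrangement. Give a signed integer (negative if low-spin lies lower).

Co sits in group 9; removing 3 electrons leaves Co³⁺ with 9 − 3 = 6 d electrons.
High-spin d⁶ fills as t₂g⁴ eg² with CFSE 4(−0.4) + 2(+0.6) = -0.4Δo = -5570 cm⁻¹.
Low-spin: t₂g⁶ eg⁰, orbital CFSE = -2.4Δo = -33420 cm⁻¹; plus 2 excess pairs × P = +42710 cm⁻¹; total 9290 cm⁻¹.
The difference is 9290 − (-5570) = 14860 cm⁻¹, so high-spin lies lower.

14860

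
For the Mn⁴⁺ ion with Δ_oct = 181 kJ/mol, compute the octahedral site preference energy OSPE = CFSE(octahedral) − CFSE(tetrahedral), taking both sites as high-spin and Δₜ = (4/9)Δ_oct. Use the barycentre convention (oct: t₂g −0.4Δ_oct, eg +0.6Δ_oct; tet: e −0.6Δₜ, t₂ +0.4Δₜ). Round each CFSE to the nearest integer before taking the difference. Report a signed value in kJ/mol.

-153

Mn⁴⁺: group 7, so d-count = 7 − 4 = 3.
Octahedral high-spin t2g^3 e_g^0: CFSE = -1.2 × 181 = -217 kJ/mol.
Tetrahedral: e^2 t2^1, CFSE = 2(−0.6) + 1(+0.4) = -0.8Δₜ = -0.8 × (4/9) × 181 = -64 kJ/mol.
OSPE = CFSE(oct) − CFSE(tet) = -217 − (-64) = -153 kJ/mol.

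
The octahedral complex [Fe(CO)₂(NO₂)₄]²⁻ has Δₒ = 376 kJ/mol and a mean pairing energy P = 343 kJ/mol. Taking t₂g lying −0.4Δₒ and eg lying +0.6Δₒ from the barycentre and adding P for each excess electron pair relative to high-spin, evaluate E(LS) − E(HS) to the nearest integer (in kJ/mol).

Ligand charges: 2×(+0) from CO and 4×(-1) from NO₂⁻ sum to -4; with overall charge -2, Fe is +2.
Group 8 minus oxidation state +2 gives a d⁶ configuration for Fe²⁺.
High-spin d⁶ fills as t₂g⁴ eg² with CFSE 4(−0.4) + 2(+0.6) = -0.4Δₒ = -150 kJ/mol.
For low-spin the configuration is t₂g⁶ eg⁰: orbital energy -2.4 × 376 = -902 kJ/mol, and 2 additional pairs relative to high-spin add 686 kJ/mol, giving -216 kJ/mol.
E(LS) − E(HS) = -216 − (-150) = -66 kJ/mol.

-66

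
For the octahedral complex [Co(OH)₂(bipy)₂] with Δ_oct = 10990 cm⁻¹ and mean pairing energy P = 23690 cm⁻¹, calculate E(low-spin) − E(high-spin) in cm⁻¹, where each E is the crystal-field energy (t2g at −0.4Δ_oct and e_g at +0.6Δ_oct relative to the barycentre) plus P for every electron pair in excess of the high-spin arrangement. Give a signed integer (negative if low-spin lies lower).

Ligand charges: 2×(-1) from OH⁻ and 2×(+0) from bipy sum to -2; with overall charge +0, Co is +2.
Group 9 minus oxidation state +2 gives a d⁷ configuration for Co²⁺.
High-spin d⁷ fills as t2g^5 e_g^2 with CFSE 5(−0.4) + 2(+0.6) = -0.8Δ_oct = -8792 cm⁻¹.
Low-spin t2g^6 e_g^1 gives -1.8Δ_oct = -19782 cm⁻¹, but forming 1 extra pair costs 1P = 23690 cm⁻¹, so E(LS) = -19782 + 23690 = 3908 cm⁻¹.
E(LS) − E(HS) = 3908 − (-8792) = 12700 cm⁻¹.

12700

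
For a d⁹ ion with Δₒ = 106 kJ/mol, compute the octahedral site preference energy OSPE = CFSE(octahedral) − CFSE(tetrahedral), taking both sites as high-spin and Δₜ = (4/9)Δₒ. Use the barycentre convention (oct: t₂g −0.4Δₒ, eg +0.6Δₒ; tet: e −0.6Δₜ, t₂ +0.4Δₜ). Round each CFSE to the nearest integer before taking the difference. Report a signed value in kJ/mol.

-45

Octahedral high-spin t2g^6 e_g^3: CFSE = -0.6 × 106 = -64 kJ/mol.
In a tetrahedral site the filling is e^4 t2^5: CFSE(tet) = -0.4Δₜ = -0.4 × (4/9)(106) = -19 kJ/mol.
OSPE = -64 − (-19) = -45 kJ/mol.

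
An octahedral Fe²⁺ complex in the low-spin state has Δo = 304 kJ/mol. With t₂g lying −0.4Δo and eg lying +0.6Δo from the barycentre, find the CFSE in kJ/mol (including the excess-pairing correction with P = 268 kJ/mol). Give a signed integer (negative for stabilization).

Fe sits in group 8; removing 2 electrons leaves Fe²⁺ with 8 − 2 = 6 d electrons.
Configuration: t₂g⁶ eg⁰.
CFSE(orbital) = 6×(-0.4Δo) + 0×(0.6Δo) = -2.4Δo; with Δo = 304 kJ/mol that is -730 kJ/mol.
Relative to high-spin t₂g⁴ eg² (1 paired), the low-spin configuration has 2 additional pairs, contributing +2 × 268 = +536 kJ/mol.
Overall CFSE = -730 + 536 = -194 kJ/mol.

-194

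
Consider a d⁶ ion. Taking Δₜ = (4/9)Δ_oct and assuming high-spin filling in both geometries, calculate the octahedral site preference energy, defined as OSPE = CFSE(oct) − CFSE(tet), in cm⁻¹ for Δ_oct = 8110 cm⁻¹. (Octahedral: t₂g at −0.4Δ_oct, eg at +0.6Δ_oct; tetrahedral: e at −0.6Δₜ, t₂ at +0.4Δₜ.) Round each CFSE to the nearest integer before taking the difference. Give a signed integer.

In an octahedral site d⁶ (HS) is t₂g⁴ eg², giving CFSE(oct) = -0.4Δ_oct = -3244 cm⁻¹.
Tetrahedral: e³ t₂³, CFSE = 3(−0.6) + 3(+0.4) = -0.6Δₜ = -0.6 × (4/9) × 8110 = -2163 cm⁻¹.
OSPE = -3244 − (-2163) = -1081 cm⁻¹.

-1081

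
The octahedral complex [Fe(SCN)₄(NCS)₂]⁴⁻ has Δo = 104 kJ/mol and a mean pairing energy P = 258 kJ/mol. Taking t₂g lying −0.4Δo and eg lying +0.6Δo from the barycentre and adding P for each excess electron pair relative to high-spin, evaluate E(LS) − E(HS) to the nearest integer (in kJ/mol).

Ligand charges: 4×(-1) from SCN⁻ and 2×(-1) from NCS⁻ sum to -6; with overall charge -4, Fe is +2.
Fe²⁺: group 8, so d-count = 8 − 2 = 6.
In the high-spin limit (t₂g⁴ eg²) the orbital term is -0.4Δo = -42 kJ/mol, with no excess pairing.
Low-spin t₂g⁶ eg⁰ gives -2.4Δo = -250 kJ/mol, but forming 2 extra pairs costs 2P = 516 kJ/mol, so E(LS) = -250 + 516 = 266 kJ/mol.
Thus E(LS) − E(HS) = 308 kJ/mol.

308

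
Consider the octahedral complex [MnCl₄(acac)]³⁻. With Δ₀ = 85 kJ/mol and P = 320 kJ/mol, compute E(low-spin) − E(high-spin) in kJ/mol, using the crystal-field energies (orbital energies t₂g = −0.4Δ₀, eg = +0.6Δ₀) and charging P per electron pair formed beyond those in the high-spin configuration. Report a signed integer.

Ligand charges: 4×(-1) from Cl⁻ and 1×(-1) from acac⁻ sum to -5; with overall charge -3, Mn is +2.
Mn²⁺: group 7, so d-count = 7 − 2 = 5.
In the high-spin limit (t₂g³ eg²) the orbital term is 0.0Δ₀ = 0 kJ/mol, with no excess pairing.
Low-spin t₂g⁵ eg⁰ gives -2.0Δ₀ = -170 kJ/mol, but forming 2 extra pairs costs 2P = 640 kJ/mol, so E(LS) = -170 + 640 = 470 kJ/mol.
Thus E(LS) − E(HS) = 470 kJ/mol.

470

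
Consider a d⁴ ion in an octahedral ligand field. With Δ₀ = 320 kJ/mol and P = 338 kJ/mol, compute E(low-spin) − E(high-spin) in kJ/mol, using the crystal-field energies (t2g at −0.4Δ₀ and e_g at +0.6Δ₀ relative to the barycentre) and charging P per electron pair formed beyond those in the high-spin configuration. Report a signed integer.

18

In the high-spin limit (t2g^3 e_g^1) the orbital term is -0.6Δ₀ = -192 kJ/mol, with no excess pairing.
Low-spin t2g^4 e_g^0 gives -1.6Δ₀ = -512 kJ/mol, but forming 1 extra pair costs 1P = 338 kJ/mol, so E(LS) = -512 + 338 = -174 kJ/mol.
The difference is -174 − (-192) = 18 kJ/mol, so high-spin lies lower.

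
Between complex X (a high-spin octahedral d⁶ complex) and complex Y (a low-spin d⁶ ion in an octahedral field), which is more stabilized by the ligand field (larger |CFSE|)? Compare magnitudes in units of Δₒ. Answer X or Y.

X: t₂g⁴ eg², CFSE = -0.4Δₒ.
Y: t2g^6 e_g^0, CFSE = -2.4Δₒ.
So Y has the larger |CFSE|.

Y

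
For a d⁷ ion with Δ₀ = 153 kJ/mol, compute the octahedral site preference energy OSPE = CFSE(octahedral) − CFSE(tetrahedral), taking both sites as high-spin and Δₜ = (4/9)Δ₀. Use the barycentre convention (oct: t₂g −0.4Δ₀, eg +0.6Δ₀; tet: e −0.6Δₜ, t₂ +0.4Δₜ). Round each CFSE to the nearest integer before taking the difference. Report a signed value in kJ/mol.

In an octahedral site d⁷ (HS) is t2g^5 e_g^2, giving CFSE(oct) = -0.8Δ₀ = -122 kJ/mol.
Tetrahedral e^4 t2^3 gives -1.2Δₜ = -1.2 × (4/9) × 153 = -82 kJ/mol.
OSPE = CFSE(oct) − CFSE(tet) = -122 − (-82) = -40 kJ/mol.

-40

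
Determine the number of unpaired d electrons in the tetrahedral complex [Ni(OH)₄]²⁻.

2

Each OH⁻ contributes -1; 4 × (-1) = -4. With overall charge -2, Ni is in the +2 oxidation state.
Group 10 minus oxidation state +2 gives a d⁸ configuration for Ni²⁺.
With tetrahedral geometry the complex is necessarily high-spin.
Configuration: e⁴ t₂⁴, giving 2 unpaired electrons.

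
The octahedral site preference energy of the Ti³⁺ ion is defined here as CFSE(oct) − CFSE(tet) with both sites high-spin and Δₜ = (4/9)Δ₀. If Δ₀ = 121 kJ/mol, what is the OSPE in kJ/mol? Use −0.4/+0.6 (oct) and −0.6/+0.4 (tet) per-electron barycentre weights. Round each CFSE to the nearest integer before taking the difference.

Ti sits in group 4; removing 3 electrons leaves Ti³⁺ with 4 − 3 = 1 d electrons.
Octahedral (high-spin): t₂g¹ eg⁰, CFSE = 1(−0.4) + 0(+0.6) = -0.4Δ₀ = -0.4 × 121 = -48 kJ/mol.
In a tetrahedral site the filling is e¹ t₂⁰: CFSE(tet) = -0.6Δₜ = -0.6 × (4/9)(121) = -32 kJ/mol.
Subtracting, OSPE = -48 − (-32) = -16 kJ/mol.

-16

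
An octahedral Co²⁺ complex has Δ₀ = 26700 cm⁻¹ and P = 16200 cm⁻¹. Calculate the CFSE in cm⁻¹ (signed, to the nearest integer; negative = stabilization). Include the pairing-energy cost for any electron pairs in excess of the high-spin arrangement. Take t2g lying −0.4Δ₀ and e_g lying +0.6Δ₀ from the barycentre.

-31860

Co sits in group 9; removing 2 electrons leaves Co²⁺ with 9 − 2 = 7 d electrons.
With Δ₀ > P the complex is low-spin.
That gives t2g^6 e_g^1.
Orbital CFSE = -1.8Δ₀ = -1.8 × 26700 = -48060 cm⁻¹.
Excess pairs vs high-spin: 3 − 2 = 1; pairing cost = +16200 cm⁻¹.
Net CFSE = -48060 + 16200 = -31860 cm⁻¹.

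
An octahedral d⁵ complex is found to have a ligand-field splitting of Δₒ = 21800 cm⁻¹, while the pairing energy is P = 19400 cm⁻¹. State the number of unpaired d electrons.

1

Since Δₒ = 21800 cm⁻¹ > P = 19400 cm⁻¹, the complex adopts the low-spin configuration.
Configuration: t₂g⁵ eg⁰.
Unpaired electrons: 1.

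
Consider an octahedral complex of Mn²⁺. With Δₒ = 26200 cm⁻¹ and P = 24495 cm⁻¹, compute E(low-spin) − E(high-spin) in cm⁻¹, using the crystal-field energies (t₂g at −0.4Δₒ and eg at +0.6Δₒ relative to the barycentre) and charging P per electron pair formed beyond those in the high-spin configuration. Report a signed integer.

Group 7 minus oxidation state +2 gives a d⁵ configuration for Mn²⁺.
In the high-spin limit (t₂g³ eg²) the orbital term is 0.0Δₒ = 0 cm⁻¹, with no excess pairing.
Low-spin: t₂g⁵ eg⁰, orbital CFSE = -2.0Δₒ = -52400 cm⁻¹; plus 2 excess pairs × P = +48990 cm⁻¹; total -3410 cm⁻¹.
E(LS) − E(HS) = -3410 − (0) = -3410 cm⁻¹.

-3410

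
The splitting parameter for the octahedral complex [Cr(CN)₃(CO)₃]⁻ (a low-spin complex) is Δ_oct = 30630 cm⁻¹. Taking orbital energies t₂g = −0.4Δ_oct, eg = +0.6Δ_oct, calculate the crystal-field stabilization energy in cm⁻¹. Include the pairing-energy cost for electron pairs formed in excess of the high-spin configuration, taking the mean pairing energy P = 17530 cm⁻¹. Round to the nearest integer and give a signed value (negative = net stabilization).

Ligand charges: 3×(-1) from CN⁻ and 3×(+0) from CO sum to -3; with overall charge -1, Cr is +2.
Group 6 minus oxidation state +2 gives a d⁴ configuration for Cr²⁺.
Electron filling gives t₂g⁴ eg⁰.
CFSE(orbital) = 4×(-0.4Δ_oct) + 0×(0.6Δ_oct) = -1.6Δ_oct; with Δ_oct = 30630 cm⁻¹ that is -49008 cm⁻¹.
Pairing penalty: 1 pair vs 0 in the high-spin reference → 1 extra × P = 17530 cm⁻¹.
Combining: -49008 + 17530 = -31478 cm⁻¹.

-31478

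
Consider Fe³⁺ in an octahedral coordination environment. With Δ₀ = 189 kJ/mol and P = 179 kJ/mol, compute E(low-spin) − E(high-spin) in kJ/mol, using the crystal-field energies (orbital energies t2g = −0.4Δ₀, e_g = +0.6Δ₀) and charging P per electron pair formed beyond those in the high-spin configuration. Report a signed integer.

Fe³⁺: group 8, so d-count = 8 − 3 = 5.
In the high-spin limit (t2g^3 e_g^2) the orbital term is 0.0Δ₀ = 0 kJ/mol, with no excess pairing.
Low-spin t2g^5 e_g^0 gives -2.0Δ₀ = -378 kJ/mol, but forming 2 extra pairs costs 2P = 358 kJ/mol, so E(LS) = -378 + 358 = -20 kJ/mol.
E(LS) − E(HS) = -20 − (0) = -20 kJ/mol.

-20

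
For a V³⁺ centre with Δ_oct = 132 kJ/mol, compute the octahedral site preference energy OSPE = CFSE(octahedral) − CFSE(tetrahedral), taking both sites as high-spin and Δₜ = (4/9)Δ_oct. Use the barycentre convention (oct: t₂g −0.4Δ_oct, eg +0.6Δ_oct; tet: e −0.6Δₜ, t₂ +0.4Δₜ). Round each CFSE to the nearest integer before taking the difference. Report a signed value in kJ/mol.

-36

V sits in group 5; removing 3 electrons leaves V³⁺ with 5 − 3 = 2 d electrons.
In an octahedral site d² (HS) is t2g^2 e_g^0, giving CFSE(oct) = -0.8Δ_oct = -106 kJ/mol.
In a tetrahedral site the filling is e^2 t2^0: CFSE(tet) = -1.2Δₜ = -1.2 × (4/9)(132) = -70 kJ/mol.
OSPE = -106 − (-70) = -36 kJ/mol.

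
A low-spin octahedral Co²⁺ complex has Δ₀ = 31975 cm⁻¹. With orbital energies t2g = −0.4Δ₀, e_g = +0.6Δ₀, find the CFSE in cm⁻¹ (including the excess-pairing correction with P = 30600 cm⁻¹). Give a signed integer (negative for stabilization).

Co is in group 9, so Co²⁺ is d⁷ (9 − 2 = 7).
The d⁷ electrons fill as t2g^6 e_g^1.
Orbital CFSE = 6(-0.4) + 1(0.6) = -1.8Δ₀ = -1.8 × 31975 = -57555 cm⁻¹.
High-spin d⁷ would be t2g^5 e_g^2 with 2 pairs; low-spin has 3, so 1 excess pair costs +1P = +30600 cm⁻¹.
Overall CFSE = -57555 + 30600 = -26955 cm⁻¹.

-26955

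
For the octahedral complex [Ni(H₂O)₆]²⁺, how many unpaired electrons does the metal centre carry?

2

H₂O is neutral, so the +2 overall charge sits on Ni: oxidation state +2.
Group 10 minus oxidation state +2 gives a d⁸ configuration for Ni²⁺.
For octahedral d⁸ the high- and low-spin configurations coincide.
Configuration: t2g^6 e_g^2, giving 2 unpaired electrons.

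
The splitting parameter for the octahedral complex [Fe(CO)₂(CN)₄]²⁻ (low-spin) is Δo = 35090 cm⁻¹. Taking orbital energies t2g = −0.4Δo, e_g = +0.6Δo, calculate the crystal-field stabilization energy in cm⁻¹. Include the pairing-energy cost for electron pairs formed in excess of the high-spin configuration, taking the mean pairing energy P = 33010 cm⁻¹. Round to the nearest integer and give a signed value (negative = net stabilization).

-18196

Ligand charges: 2×(+0) from CO and 4×(-1) from CN⁻ sum to -4; with overall charge -2, Fe is +2.
Fe²⁺: group 8, so d-count = 8 − 2 = 6.
Configuration: t2g^6 e_g^0.
CFSE(orbital) = 6×(-0.4Δo) + 0×(0.6Δo) = -2.4Δo; with Δo = 35090 cm⁻¹ that is -84216 cm⁻¹.
Relative to high-spin t2g^4 e_g^2 (1 paired), the low-spin configuration has 2 additional pairs, contributing +2 × 33010 = +66020 cm⁻¹.
Combining: -84216 + 66020 = -18196 cm⁻¹.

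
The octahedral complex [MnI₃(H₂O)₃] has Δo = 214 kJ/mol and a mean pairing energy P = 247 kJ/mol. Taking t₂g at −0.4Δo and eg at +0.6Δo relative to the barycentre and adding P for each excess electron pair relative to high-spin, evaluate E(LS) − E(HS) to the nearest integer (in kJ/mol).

33

Ligand charges: 3×(-1) from I⁻ and 3×(+0) from H₂O sum to -3; with overall charge +0, Mn is +3.
Mn sits in group 7; removing 3 electrons leaves Mn³⁺ with 7 − 3 = 4 d electrons.
High-spin d⁴ fills as t₂g³ eg¹ with CFSE 3(−0.4) + 1(+0.6) = -0.6Δo = -128 kJ/mol.
For low-spin the configuration is t₂g⁴ eg⁰: orbital energy -1.6 × 214 = -342 kJ/mol, and 1 additional pair relative to high-spin adds 247 kJ/mol, giving -95 kJ/mol.
The difference is -95 − (-128) = 33 kJ/mol, so high-spin lies lower.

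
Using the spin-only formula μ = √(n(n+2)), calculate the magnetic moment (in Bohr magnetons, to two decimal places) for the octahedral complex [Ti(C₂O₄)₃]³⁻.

Each C₂O₄²⁻ contributes -2; 3 × (-2) = -6. With overall charge -3, Ti is in the +3 oxidation state.
Ti is in group 4, so Ti³⁺ is d¹ (4 − 3 = 1).
Configuration: t₂g¹ eg⁰ → 1 unpaired electron.
μ(spin-only) = √[1(1+2)] = √3 ≈ 1.73 Bohr magnetons.

1.73 Bohr magnetons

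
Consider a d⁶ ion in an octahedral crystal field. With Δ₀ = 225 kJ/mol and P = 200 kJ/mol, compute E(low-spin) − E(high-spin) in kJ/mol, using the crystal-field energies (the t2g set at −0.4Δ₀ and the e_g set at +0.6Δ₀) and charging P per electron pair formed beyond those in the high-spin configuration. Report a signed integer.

-50

In the high-spin limit (t2g^4 e_g^2) the orbital term is -0.4Δ₀ = -90 kJ/mol, with no excess pairing.
Low-spin: t2g^6 e_g^0, orbital CFSE = -2.4Δ₀ = -540 kJ/mol; plus 2 excess pairs × P = +400 kJ/mol; total -140 kJ/mol.
Thus E(LS) − E(HS) = -50 kJ/mol.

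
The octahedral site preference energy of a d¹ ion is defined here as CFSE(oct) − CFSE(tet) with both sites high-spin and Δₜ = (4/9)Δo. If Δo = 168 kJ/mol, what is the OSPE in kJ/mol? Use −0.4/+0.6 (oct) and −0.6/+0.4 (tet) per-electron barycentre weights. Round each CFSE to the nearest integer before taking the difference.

-22

Octahedral high-spin t2g^1 e_g^0: CFSE = -0.4 × 168 = -67 kJ/mol.
Tetrahedral: e^1 t2^0, CFSE = 1(−0.6) + 0(+0.4) = -0.6Δₜ = -0.6 × (4/9) × 168 = -45 kJ/mol.
Subtracting, OSPE = -67 − (-45) = -22 kJ/mol.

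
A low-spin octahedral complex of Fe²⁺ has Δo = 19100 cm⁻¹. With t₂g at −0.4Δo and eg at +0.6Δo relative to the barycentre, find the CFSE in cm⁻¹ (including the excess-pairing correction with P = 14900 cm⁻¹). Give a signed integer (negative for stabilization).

-16040

Fe sits in group 8; removing 2 electrons leaves Fe²⁺ with 8 − 2 = 6 d electrons.
The d⁶ electrons fill as t₂g⁶ eg⁰.
CFSE(orbital) = 6×(-0.4Δo) + 0×(0.6Δo) = -2.4Δo; with Δo = 19100 cm⁻¹ that is -45840 cm⁻¹.
Relative to high-spin t₂g⁴ eg² (1 paired), the low-spin configuration has 2 additional pairs, contributing +2 × 14900 = +29800 cm⁻¹.
Net CFSE = -45840 + 29800 = -16040 cm⁻¹.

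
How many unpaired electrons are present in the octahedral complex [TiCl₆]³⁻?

Each Cl⁻ contributes -1; 6 × (-1) = -6. With overall charge -3, Ti is in the +3 oxidation state.
Ti is in group 4, so Ti³⁺ is d¹ (4 − 3 = 1).
For octahedral d¹ the high- and low-spin configurations coincide.
Configuration: t2g^1 e_g^0, giving 1 unpaired electron.

1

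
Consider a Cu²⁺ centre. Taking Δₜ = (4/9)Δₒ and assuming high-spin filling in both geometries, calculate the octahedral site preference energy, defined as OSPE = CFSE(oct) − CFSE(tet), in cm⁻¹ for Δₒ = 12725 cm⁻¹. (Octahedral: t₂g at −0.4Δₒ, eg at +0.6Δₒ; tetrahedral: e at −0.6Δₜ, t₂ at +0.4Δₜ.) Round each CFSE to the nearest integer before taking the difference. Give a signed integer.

Cu²⁺: group 11, so d-count = 11 − 2 = 9.
In an octahedral site d⁹ (HS) is t₂g⁶ eg³, giving CFSE(oct) = -0.6Δₒ = -7635 cm⁻¹.
Tetrahedral: e⁴ t₂⁵, CFSE = 4(−0.6) + 5(+0.4) = -0.4Δₜ = -0.4 × (4/9) × 12725 = -2262 cm⁻¹.
Subtracting, OSPE = -7635 − (-2262) = -5373 cm⁻¹.

-5373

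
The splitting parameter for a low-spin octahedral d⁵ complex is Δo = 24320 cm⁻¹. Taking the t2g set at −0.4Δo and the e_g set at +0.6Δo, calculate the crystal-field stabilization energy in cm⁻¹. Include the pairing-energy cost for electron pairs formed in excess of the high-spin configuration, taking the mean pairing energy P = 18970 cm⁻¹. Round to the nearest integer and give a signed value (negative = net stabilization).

-10700

Electron filling gives t2g^5 e_g^0.
Orbital CFSE = 5(-0.4) + 0(0.6) = -2.0Δo = -2.0 × 24320 = -48640 cm⁻¹.
High-spin d⁵ would be t2g^3 e_g^2 with 0 pairs; low-spin has 2, so 2 excess pairs cost +2P = +37940 cm⁻¹.
Overall CFSE = -48640 + 37940 = -10700 cm⁻¹.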